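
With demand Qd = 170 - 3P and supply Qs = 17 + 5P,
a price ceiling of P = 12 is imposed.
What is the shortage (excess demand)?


At P = 12:
Qd = 170 - 3*12 = 134
Qs = 17 + 5*12 = 77
Shortage = Qd - Qs = 134 - 77 = 57

57


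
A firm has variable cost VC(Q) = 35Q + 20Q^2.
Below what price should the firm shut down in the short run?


AVC(Q) = VC(Q)/Q = 35 + 20Q
AVC is increasing in Q, so minimum AVC is at Q -> 0+.
Min AVC = 35
The firm should shut down if P < 35.

35


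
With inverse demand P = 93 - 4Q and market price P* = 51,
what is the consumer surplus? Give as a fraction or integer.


Maximum willingness to pay (at Q=0): P_max = 93
Quantity demanded at P* = 51:
Q* = (93 - 51)/4 = 21/2
CS = (1/2) * Q* * (P_max - P*)
CS = (1/2) * 21/2 * (93 - 51)
CS = (1/2) * 21/2 * 42 = 441/2

441/2


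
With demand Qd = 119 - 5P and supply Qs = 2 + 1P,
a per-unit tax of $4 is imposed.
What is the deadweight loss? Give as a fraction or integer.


Pre-tax equilibrium quantity: Q* = 43/2
Post-tax equilibrium quantity: Q_tax = 109/6
Reduction in quantity: Q* - Q_tax = 10/3
DWL = (1/2) * tax * (Q* - Q_tax)
DWL = (1/2) * 4 * 10/3 = 20/3

20/3


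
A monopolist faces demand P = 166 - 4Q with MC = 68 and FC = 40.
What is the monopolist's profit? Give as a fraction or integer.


MR = MC: 166 - 8Q = 68
Q* = 49/4
P* = 166 - 4*49/4 = 117
Profit = (P* - MC)*Q* - FC
= (117 - 68)*49/4 - 40
= 49*49/4 - 40
= 2401/4 - 40 = 2241/4

2241/4


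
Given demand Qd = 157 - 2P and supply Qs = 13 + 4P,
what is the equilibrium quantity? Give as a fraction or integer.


First find equilibrium price:
157 - 2P = 13 + 4P
P* = 144/6 = 24
Then substitute into demand:
Q* = 157 - 2 * 24 = 109

109


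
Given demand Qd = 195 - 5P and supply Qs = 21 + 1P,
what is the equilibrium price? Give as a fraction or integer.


At equilibrium, Qd = Qs.
195 - 5P = 21 + 1P
195 - 21 = 5P + 1P
174 = 6P
P* = 174/6 = 29

29


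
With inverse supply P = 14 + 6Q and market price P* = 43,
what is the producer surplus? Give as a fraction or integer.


Minimum supply price (at Q=0): P_min = 14
Quantity supplied at P* = 43:
Q* = (43 - 14)/6 = 29/6
PS = (1/2) * Q* * (P* - P_min)
PS = (1/2) * 29/6 * (43 - 14)
PS = (1/2) * 29/6 * 29 = 841/12

841/12


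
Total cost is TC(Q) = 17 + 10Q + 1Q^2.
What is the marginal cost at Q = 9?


MC = dTC/dQ = 10 + 2*1*Q
At Q = 9:
MC = 10 + 2*9
MC = 10 + 18 = 28

28


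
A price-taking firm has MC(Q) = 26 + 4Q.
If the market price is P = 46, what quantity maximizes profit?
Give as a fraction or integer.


In perfect competition, profit is maximized where P = MC.
46 = 26 + 4Q
20 = 4Q
Q* = 20/4 = 5

5


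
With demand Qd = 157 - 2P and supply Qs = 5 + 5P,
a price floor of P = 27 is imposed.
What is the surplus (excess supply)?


At P = 27:
Qd = 157 - 2*27 = 103
Qs = 5 + 5*27 = 140
Surplus = Qs - Qd = 140 - 103 = 37

37


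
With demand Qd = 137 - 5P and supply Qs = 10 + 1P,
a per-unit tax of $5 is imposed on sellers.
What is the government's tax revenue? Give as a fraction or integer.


With tax on sellers, new supply: Qs' = 10 + 1(P - 5)
= 5 + 1P
New equilibrium quantity:
Q_new = 27
Tax revenue = tax * Q_new = 5 * 27 = 135

135


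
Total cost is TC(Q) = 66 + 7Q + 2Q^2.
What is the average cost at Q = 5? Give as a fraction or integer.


TC(5) = 66 + 7*5 + 2*5^2
TC(5) = 66 + 35 + 50 = 151
AC = TC/Q = 151/5 = 151/5

151/5


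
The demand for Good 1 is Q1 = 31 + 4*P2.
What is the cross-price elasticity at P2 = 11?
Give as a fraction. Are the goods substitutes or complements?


dQ1/dP2 = 4
At P2 = 11: Q1 = 31 + 4*11 = 75
Exy = (dQ1/dP2)(P2/Q1) = 4 * 11 / 75 = 44/75
Since Exy > 0, the goods are substitutes.

44/75 (substitutes)


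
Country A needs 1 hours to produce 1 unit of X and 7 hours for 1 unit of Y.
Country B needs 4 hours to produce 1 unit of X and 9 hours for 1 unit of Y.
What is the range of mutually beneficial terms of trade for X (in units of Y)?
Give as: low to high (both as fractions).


Opportunity cost of X for Country A = hours_X / hours_Y = 1/7 = 1/7 units of Y
Opportunity cost of X for Country B = hours_X / hours_Y = 4/9 = 4/9 units of Y
Terms of trade must be between the two opportunity costs.
Range: 1/7 to 4/9

1/7 to 4/9


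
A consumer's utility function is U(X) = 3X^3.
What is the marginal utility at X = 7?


MU = dU/dX = 3*3*X^(3-1)
MU = 9*X^2
At X = 7:
MU = 9 * 7^2
MU = 9 * 49 = 441

441


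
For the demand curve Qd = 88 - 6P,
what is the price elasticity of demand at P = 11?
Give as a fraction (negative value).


dQ/dP = -6
At P = 11: Q = 88 - 6*11 = 22
E = (dQ/dP)(P/Q) = (-6)(11/22) = -3

-3


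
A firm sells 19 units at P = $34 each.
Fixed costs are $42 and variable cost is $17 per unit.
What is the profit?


Total Revenue = P * Q = 34 * 19 = $646
Total Cost = FC + VC*Q = 42 + 17*19 = $365
Profit = TR - TC = 646 - 365 = $281

$281


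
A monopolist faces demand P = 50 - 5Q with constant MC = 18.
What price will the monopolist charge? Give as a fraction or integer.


MR = 50 - 10Q
Set MR = MC: 50 - 10Q = 18
Q* = 16/5
Substitute into demand:
P* = 50 - 5*16/5 = 34

34


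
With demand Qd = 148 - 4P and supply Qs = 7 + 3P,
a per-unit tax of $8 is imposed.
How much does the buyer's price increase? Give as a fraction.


With a per-unit tax, the buyer's price increase depends on relative slopes.
Supply slope: d = 3, Demand slope: b = 4
Buyer's price increase = d * tax / (b + d)
= 3 * 8 / (4 + 3)
= 24 / 7 = 24/7

24/7


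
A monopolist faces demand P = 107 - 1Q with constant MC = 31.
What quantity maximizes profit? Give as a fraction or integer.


TR = P*Q = (107 - 1Q)Q = 107Q - 1Q^2
MR = dTR/dQ = 107 - 2Q
Set MR = MC:
107 - 2Q = 31
76 = 2Q
Q* = 76/2 = 38

38


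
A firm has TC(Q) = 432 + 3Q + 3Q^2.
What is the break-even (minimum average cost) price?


AC(Q) = 432/Q + 3 + 3Q
To minimize: dAC/dQ = -432/Q^2 + 3 = 0
Q^2 = 432/3 = 144
Q* = 12
Min AC = 432/12 + 3 + 3*12
Min AC = 36 + 3 + 36 = 75

75


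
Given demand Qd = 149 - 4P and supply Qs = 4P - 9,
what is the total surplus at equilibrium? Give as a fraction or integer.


Find equilibrium: 149 - 4P = 4P - 9
149 + 9 = 8P
P* = 158/8 = 79/4
Q* = 4*79/4 - 9 = 70
Inverse demand: P = 149/4 - Q/4, so P_max = 149/4
Inverse supply: P = 9/4 + Q/4, so P_min = 9/4
CS = (1/2) * 70 * (149/4 - 79/4) = 1225/2
PS = (1/2) * 70 * (79/4 - 9/4) = 1225/2
TS = CS + PS = 1225/2 + 1225/2 = 1225

1225


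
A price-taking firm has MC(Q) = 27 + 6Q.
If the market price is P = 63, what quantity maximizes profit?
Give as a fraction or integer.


In perfect competition, profit is maximized where P = MC.
63 = 27 + 6Q
36 = 6Q
Q* = 36/6 = 6

6


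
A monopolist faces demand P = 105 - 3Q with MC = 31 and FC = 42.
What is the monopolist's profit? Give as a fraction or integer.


MR = MC: 105 - 6Q = 31
Q* = 37/3
P* = 105 - 3*37/3 = 68
Profit = (P* - MC)*Q* - FC
= (68 - 31)*37/3 - 42
= 37*37/3 - 42
= 1369/3 - 42 = 1243/3

1243/3


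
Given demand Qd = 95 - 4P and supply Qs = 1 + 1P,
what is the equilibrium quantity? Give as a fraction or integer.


First find equilibrium price:
95 - 4P = 1 + 1P
P* = 94/5 = 94/5
Then substitute into demand:
Q* = 95 - 4 * 94/5 = 99/5

99/5


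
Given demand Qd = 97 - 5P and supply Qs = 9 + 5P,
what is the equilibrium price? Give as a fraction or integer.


At equilibrium, Qd = Qs.
97 - 5P = 9 + 5P
97 - 9 = 5P + 5P
88 = 10P
P* = 88/10 = 44/5

44/5


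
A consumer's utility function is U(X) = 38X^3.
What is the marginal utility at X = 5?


MU = dU/dX = 38*3*X^(3-1)
MU = 114*X^2
At X = 5:
MU = 114 * 5^2
MU = 114 * 25 = 2850

2850


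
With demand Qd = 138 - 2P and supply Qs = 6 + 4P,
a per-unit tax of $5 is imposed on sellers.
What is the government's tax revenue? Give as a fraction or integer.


With tax on sellers, new supply: Qs' = 6 + 4(P - 5)
= 4P - 14
New equilibrium quantity:
Q_new = 262/3
Tax revenue = tax * Q_new = 5 * 262/3 = 1310/3

1310/3


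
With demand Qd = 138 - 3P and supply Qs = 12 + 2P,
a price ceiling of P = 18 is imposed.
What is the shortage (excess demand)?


At P = 18:
Qd = 138 - 3*18 = 84
Qs = 12 + 2*18 = 48
Shortage = Qd - Qs = 84 - 48 = 36

36


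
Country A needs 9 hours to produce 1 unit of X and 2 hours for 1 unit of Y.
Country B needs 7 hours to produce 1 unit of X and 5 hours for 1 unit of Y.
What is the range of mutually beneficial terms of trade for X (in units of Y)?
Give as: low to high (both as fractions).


Opportunity cost of X for Country A = hours_X / hours_Y = 9/2 = 9/2 units of Y
Opportunity cost of X for Country B = hours_X / hours_Y = 7/5 = 7/5 units of Y
Terms of trade must be between the two opportunity costs.
Range: 7/5 to 9/2

7/5 to 9/2


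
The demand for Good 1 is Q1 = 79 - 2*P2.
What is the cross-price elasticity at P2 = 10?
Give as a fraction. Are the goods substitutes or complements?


dQ1/dP2 = -2
At P2 = 10: Q1 = 79 - 2*10 = 59
Exy = (dQ1/dP2)(P2/Q1) = -2 * 10 / 59 = -20/59
Since Exy < 0, the goods are complements.

-20/59 (complements)


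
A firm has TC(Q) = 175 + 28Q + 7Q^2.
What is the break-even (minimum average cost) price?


AC(Q) = 175/Q + 28 + 7Q
To minimize: dAC/dQ = -175/Q^2 + 7 = 0
Q^2 = 175/7 = 25
Q* = 5
Min AC = 175/5 + 28 + 7*5
Min AC = 35 + 28 + 35 = 98

98


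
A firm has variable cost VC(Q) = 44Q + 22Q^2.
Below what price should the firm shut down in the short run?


AVC(Q) = VC(Q)/Q = 44 + 22Q
AVC is increasing in Q, so minimum AVC is at Q -> 0+.
Min AVC = 44
The firm should shut down if P < 44.

44


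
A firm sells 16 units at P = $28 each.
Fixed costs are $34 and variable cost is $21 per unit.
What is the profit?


Total Revenue = P * Q = 28 * 16 = $448
Total Cost = FC + VC*Q = 34 + 21*16 = $370
Profit = TR - TC = 448 - 370 = $78

$78


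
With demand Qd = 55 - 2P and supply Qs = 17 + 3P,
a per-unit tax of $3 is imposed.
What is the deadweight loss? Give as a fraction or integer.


Pre-tax equilibrium quantity: Q* = 199/5
Post-tax equilibrium quantity: Q_tax = 181/5
Reduction in quantity: Q* - Q_tax = 18/5
DWL = (1/2) * tax * (Q* - Q_tax)
DWL = (1/2) * 3 * 18/5 = 27/5

27/5


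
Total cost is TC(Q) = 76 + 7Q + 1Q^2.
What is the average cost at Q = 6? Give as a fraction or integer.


TC(6) = 76 + 7*6 + 1*6^2
TC(6) = 76 + 42 + 36 = 154
AC = TC/Q = 154/6 = 77/3

77/3


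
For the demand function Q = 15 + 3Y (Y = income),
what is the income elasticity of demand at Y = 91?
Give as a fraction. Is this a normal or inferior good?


dQ/dY = 3
At Y = 91: Q = 15 + 3*91 = 288
Ey = (dQ/dY)(Y/Q) = 3 * 91 / 288 = 91/96
Since Ey > 0, this is a normal good.

91/96 (normal good)


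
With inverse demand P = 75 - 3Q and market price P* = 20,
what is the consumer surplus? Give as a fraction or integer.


Maximum willingness to pay (at Q=0): P_max = 75
Quantity demanded at P* = 20:
Q* = (75 - 20)/3 = 55/3
CS = (1/2) * Q* * (P_max - P*)
CS = (1/2) * 55/3 * (75 - 20)
CS = (1/2) * 55/3 * 55 = 3025/6

3025/6


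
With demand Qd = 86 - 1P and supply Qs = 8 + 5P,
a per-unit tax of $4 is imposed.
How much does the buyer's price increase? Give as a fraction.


With a per-unit tax, the buyer's price increase depends on relative slopes.
Supply slope: d = 5, Demand slope: b = 1
Buyer's price increase = d * tax / (b + d)
= 5 * 4 / (1 + 5)
= 20 / 6 = 10/3

10/3


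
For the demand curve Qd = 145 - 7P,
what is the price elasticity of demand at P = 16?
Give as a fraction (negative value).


dQ/dP = -7
At P = 16: Q = 145 - 7*16 = 33
E = (dQ/dP)(P/Q) = (-7)(16/33) = -112/33

-112/33


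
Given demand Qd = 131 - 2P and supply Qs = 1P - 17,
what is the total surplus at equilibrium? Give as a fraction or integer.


Find equilibrium: 131 - 2P = 1P - 17
131 + 17 = 3P
P* = 148/3 = 148/3
Q* = 1*148/3 - 17 = 97/3
Inverse demand: P = 131/2 - Q/2, so P_max = 131/2
Inverse supply: P = 17 + Q/1, so P_min = 17
CS = (1/2) * 97/3 * (131/2 - 148/3) = 9409/36
PS = (1/2) * 97/3 * (148/3 - 17) = 9409/18
TS = CS + PS = 9409/36 + 9409/18 = 9409/12

9409/12


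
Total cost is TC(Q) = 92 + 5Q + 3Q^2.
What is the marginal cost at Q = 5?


MC = dTC/dQ = 5 + 2*3*Q
At Q = 5:
MC = 5 + 6*5
MC = 5 + 30 = 35

35


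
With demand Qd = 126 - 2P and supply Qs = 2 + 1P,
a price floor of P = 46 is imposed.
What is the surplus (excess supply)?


At P = 46:
Qd = 126 - 2*46 = 34
Qs = 2 + 1*46 = 48
Surplus = Qs - Qd = 48 - 34 = 14

14


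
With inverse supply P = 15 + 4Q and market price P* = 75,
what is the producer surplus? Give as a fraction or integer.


Minimum supply price (at Q=0): P_min = 15
Quantity supplied at P* = 75:
Q* = (75 - 15)/4 = 15
PS = (1/2) * Q* * (P* - P_min)
PS = (1/2) * 15 * (75 - 15)
PS = (1/2) * 15 * 60 = 450

450


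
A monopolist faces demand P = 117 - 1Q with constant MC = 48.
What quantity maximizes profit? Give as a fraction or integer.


TR = P*Q = (117 - 1Q)Q = 117Q - 1Q^2
MR = dTR/dQ = 117 - 2Q
Set MR = MC:
117 - 2Q = 48
69 = 2Q
Q* = 69/2 = 69/2

69/2


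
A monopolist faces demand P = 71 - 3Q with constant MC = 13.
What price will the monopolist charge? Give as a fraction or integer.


MR = 71 - 6Q
Set MR = MC: 71 - 6Q = 13
Q* = 29/3
Substitute into demand:
P* = 71 - 3*29/3 = 42

42


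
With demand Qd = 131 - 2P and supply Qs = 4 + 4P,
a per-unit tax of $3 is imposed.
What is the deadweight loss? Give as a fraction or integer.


Pre-tax equilibrium quantity: Q* = 266/3
Post-tax equilibrium quantity: Q_tax = 254/3
Reduction in quantity: Q* - Q_tax = 4
DWL = (1/2) * tax * (Q* - Q_tax)
DWL = (1/2) * 3 * 4 = 6

6


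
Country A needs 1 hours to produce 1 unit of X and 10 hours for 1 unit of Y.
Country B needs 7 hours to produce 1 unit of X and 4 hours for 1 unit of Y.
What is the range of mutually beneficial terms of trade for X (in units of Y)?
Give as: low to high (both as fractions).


Opportunity cost of X for Country A = hours_X / hours_Y = 1/10 = 1/10 units of Y
Opportunity cost of X for Country B = hours_X / hours_Y = 7/4 = 7/4 units of Y
Terms of trade must be between the two opportunity costs.
Range: 1/10 to 7/4

1/10 to 7/4


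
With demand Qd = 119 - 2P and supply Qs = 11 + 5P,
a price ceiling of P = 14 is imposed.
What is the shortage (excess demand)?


At P = 14:
Qd = 119 - 2*14 = 91
Qs = 11 + 5*14 = 81
Shortage = Qd - Qs = 91 - 81 = 10

10


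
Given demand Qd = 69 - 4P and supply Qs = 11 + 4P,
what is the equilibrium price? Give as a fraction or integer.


At equilibrium, Qd = Qs.
69 - 4P = 11 + 4P
69 - 11 = 4P + 4P
58 = 8P
P* = 58/8 = 29/4

29/4


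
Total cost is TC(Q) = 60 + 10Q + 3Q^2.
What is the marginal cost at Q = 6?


MC = dTC/dQ = 10 + 2*3*Q
At Q = 6:
MC = 10 + 6*6
MC = 10 + 36 = 46

46


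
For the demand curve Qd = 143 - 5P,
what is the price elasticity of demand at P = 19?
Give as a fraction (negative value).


dQ/dP = -5
At P = 19: Q = 143 - 5*19 = 48
E = (dQ/dP)(P/Q) = (-5)(19/48) = -95/48

-95/48


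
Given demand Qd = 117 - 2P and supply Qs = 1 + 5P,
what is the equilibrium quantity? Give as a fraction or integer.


First find equilibrium price:
117 - 2P = 1 + 5P
P* = 116/7 = 116/7
Then substitute into demand:
Q* = 117 - 2 * 116/7 = 587/7

587/7


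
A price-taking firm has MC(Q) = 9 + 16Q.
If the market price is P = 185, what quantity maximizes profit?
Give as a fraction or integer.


In perfect competition, profit is maximized where P = MC.
185 = 9 + 16Q
176 = 16Q
Q* = 176/16 = 11

11


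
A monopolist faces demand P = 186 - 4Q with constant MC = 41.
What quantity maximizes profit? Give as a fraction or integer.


TR = P*Q = (186 - 4Q)Q = 186Q - 4Q^2
MR = dTR/dQ = 186 - 8Q
Set MR = MC:
186 - 8Q = 41
145 = 8Q
Q* = 145/8 = 145/8

145/8


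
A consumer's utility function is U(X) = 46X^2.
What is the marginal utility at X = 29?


MU = dU/dX = 46*2*X^(2-1)
MU = 92*X^1
At X = 29:
MU = 92 * 29^1
MU = 92 * 29 = 2668

2668


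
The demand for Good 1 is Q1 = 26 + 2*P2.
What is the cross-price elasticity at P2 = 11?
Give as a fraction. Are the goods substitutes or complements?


dQ1/dP2 = 2
At P2 = 11: Q1 = 26 + 2*11 = 48
Exy = (dQ1/dP2)(P2/Q1) = 2 * 11 / 48 = 11/24
Since Exy > 0, the goods are substitutes.

11/24 (substitutes)


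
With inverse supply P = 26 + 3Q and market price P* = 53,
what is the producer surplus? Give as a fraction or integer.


Minimum supply price (at Q=0): P_min = 26
Quantity supplied at P* = 53:
Q* = (53 - 26)/3 = 9
PS = (1/2) * Q* * (P* - P_min)
PS = (1/2) * 9 * (53 - 26)
PS = (1/2) * 9 * 27 = 243/2

243/2


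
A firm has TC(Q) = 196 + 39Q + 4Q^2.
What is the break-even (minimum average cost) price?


AC(Q) = 196/Q + 39 + 4Q
To minimize: dAC/dQ = -196/Q^2 + 4 = 0
Q^2 = 196/4 = 49
Q* = 7
Min AC = 196/7 + 39 + 4*7
Min AC = 28 + 39 + 28 = 95

95


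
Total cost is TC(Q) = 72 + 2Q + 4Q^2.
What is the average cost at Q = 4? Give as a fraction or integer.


TC(4) = 72 + 2*4 + 4*4^2
TC(4) = 72 + 8 + 64 = 144
AC = TC/Q = 144/4 = 36

36


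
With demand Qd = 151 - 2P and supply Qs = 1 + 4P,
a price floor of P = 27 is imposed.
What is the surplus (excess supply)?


At P = 27:
Qd = 151 - 2*27 = 97
Qs = 1 + 4*27 = 109
Surplus = Qs - Qd = 109 - 97 = 12

12


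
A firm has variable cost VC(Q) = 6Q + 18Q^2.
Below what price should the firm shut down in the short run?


AVC(Q) = VC(Q)/Q = 6 + 18Q
AVC is increasing in Q, so minimum AVC is at Q -> 0+.
Min AVC = 6
The firm should shut down if P < 6.

6


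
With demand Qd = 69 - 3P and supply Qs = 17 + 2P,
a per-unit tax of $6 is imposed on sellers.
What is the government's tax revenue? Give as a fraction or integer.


With tax on sellers, new supply: Qs' = 17 + 2(P - 6)
= 5 + 2P
New equilibrium quantity:
Q_new = 153/5
Tax revenue = tax * Q_new = 6 * 153/5 = 918/5

918/5


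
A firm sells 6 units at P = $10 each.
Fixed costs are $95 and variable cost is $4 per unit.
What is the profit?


Total Revenue = P * Q = 10 * 6 = $60
Total Cost = FC + VC*Q = 95 + 4*6 = $119
Profit = TR - TC = 60 - 119 = $-59

$-59


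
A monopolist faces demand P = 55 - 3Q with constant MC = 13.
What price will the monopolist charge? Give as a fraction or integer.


MR = 55 - 6Q
Set MR = MC: 55 - 6Q = 13
Q* = 7
Substitute into demand:
P* = 55 - 3*7 = 34

34


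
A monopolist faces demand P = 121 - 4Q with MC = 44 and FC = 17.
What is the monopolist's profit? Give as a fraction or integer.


MR = MC: 121 - 8Q = 44
Q* = 77/8
P* = 121 - 4*77/8 = 165/2
Profit = (P* - MC)*Q* - FC
= (165/2 - 44)*77/8 - 17
= 77/2*77/8 - 17
= 5929/16 - 17 = 5657/16

5657/16


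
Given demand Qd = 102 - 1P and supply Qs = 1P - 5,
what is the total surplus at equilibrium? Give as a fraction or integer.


Find equilibrium: 102 - 1P = 1P - 5
102 + 5 = 2P
P* = 107/2 = 107/2
Q* = 1*107/2 - 5 = 97/2
Inverse demand: P = 102 - Q/1, so P_max = 102
Inverse supply: P = 5 + Q/1, so P_min = 5
CS = (1/2) * 97/2 * (102 - 107/2) = 9409/8
PS = (1/2) * 97/2 * (107/2 - 5) = 9409/8
TS = CS + PS = 9409/8 + 9409/8 = 9409/4

9409/4


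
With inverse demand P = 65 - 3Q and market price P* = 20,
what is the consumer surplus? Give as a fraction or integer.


Maximum willingness to pay (at Q=0): P_max = 65
Quantity demanded at P* = 20:
Q* = (65 - 20)/3 = 15
CS = (1/2) * Q* * (P_max - P*)
CS = (1/2) * 15 * (65 - 20)
CS = (1/2) * 15 * 45 = 675/2

675/2


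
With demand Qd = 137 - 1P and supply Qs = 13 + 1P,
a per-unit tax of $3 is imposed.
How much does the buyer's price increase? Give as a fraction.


With a per-unit tax, the buyer's price increase depends on relative slopes.
Supply slope: d = 1, Demand slope: b = 1
Buyer's price increase = d * tax / (b + d)
= 1 * 3 / (1 + 1)
= 3 / 2 = 3/2

3/2


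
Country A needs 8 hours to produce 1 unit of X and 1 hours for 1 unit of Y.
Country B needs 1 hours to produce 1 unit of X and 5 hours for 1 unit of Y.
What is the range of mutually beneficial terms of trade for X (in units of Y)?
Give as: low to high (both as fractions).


Opportunity cost of X for Country A = hours_X / hours_Y = 8/1 = 8 units of Y
Opportunity cost of X for Country B = hours_X / hours_Y = 1/5 = 1/5 units of Y
Terms of trade must be between the two opportunity costs.
Range: 1/5 to 8

1/5 to 8


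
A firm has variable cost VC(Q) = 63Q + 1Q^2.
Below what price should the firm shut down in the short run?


AVC(Q) = VC(Q)/Q = 63 + 1Q
AVC is increasing in Q, so minimum AVC is at Q -> 0+.
Min AVC = 63
The firm should shut down if P < 63.

63


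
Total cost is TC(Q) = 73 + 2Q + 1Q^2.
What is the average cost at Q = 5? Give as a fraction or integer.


TC(5) = 73 + 2*5 + 1*5^2
TC(5) = 73 + 10 + 25 = 108
AC = TC/Q = 108/5 = 108/5

108/5


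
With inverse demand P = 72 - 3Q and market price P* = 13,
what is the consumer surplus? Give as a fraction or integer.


Maximum willingness to pay (at Q=0): P_max = 72
Quantity demanded at P* = 13:
Q* = (72 - 13)/3 = 59/3
CS = (1/2) * Q* * (P_max - P*)
CS = (1/2) * 59/3 * (72 - 13)
CS = (1/2) * 59/3 * 59 = 3481/6

3481/6


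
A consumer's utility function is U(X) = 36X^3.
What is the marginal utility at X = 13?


MU = dU/dX = 36*3*X^(3-1)
MU = 108*X^2
At X = 13:
MU = 108 * 13^2
MU = 108 * 169 = 18252

18252


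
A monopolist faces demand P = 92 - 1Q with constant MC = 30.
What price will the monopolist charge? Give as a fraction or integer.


MR = 92 - 2Q
Set MR = MC: 92 - 2Q = 30
Q* = 31
Substitute into demand:
P* = 92 - 1*31 = 61

61


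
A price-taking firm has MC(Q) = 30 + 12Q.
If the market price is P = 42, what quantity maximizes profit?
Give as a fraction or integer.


In perfect competition, profit is maximized where P = MC.
42 = 30 + 12Q
12 = 12Q
Q* = 12/12 = 1

1


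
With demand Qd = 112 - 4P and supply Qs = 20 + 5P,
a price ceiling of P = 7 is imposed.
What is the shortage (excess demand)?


At P = 7:
Qd = 112 - 4*7 = 84
Qs = 20 + 5*7 = 55
Shortage = Qd - Qs = 84 - 55 = 29

29


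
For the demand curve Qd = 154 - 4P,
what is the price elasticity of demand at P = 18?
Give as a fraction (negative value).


dQ/dP = -4
At P = 18: Q = 154 - 4*18 = 82
E = (dQ/dP)(P/Q) = (-4)(18/82) = -36/41

-36/41


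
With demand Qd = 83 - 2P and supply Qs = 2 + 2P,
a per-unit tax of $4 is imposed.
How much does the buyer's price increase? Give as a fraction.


With a per-unit tax, the buyer's price increase depends on relative slopes.
Supply slope: d = 2, Demand slope: b = 2
Buyer's price increase = d * tax / (b + d)
= 2 * 4 / (2 + 2)
= 8 / 4 = 2

2


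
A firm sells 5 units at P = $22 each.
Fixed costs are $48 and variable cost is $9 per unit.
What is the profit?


Total Revenue = P * Q = 22 * 5 = $110
Total Cost = FC + VC*Q = 48 + 9*5 = $93
Profit = TR - TC = 110 - 93 = $17

$17


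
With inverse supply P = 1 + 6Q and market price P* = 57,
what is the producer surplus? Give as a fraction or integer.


Minimum supply price (at Q=0): P_min = 1
Quantity supplied at P* = 57:
Q* = (57 - 1)/6 = 28/3
PS = (1/2) * Q* * (P* - P_min)
PS = (1/2) * 28/3 * (57 - 1)
PS = (1/2) * 28/3 * 56 = 784/3

784/3


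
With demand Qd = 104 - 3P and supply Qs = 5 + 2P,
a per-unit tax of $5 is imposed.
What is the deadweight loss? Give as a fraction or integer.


Pre-tax equilibrium quantity: Q* = 223/5
Post-tax equilibrium quantity: Q_tax = 193/5
Reduction in quantity: Q* - Q_tax = 6
DWL = (1/2) * tax * (Q* - Q_tax)
DWL = (1/2) * 5 * 6 = 15

15


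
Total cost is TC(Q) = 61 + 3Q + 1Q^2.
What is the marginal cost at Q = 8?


MC = dTC/dQ = 3 + 2*1*Q
At Q = 8:
MC = 3 + 2*8
MC = 3 + 16 = 19

19


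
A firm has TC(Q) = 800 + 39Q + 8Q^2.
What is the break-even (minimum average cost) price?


AC(Q) = 800/Q + 39 + 8Q
To minimize: dAC/dQ = -800/Q^2 + 8 = 0
Q^2 = 800/8 = 100
Q* = 10
Min AC = 800/10 + 39 + 8*10
Min AC = 80 + 39 + 80 = 199

199


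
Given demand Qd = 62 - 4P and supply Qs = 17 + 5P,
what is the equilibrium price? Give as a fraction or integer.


At equilibrium, Qd = Qs.
62 - 4P = 17 + 5P
62 - 17 = 4P + 5P
45 = 9P
P* = 45/9 = 5

5


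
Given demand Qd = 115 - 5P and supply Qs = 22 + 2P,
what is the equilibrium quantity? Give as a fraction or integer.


First find equilibrium price:
115 - 5P = 22 + 2P
P* = 93/7 = 93/7
Then substitute into demand:
Q* = 115 - 5 * 93/7 = 340/7

340/7


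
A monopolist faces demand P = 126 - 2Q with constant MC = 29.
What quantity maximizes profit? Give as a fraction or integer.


TR = P*Q = (126 - 2Q)Q = 126Q - 2Q^2
MR = dTR/dQ = 126 - 4Q
Set MR = MC:
126 - 4Q = 29
97 = 4Q
Q* = 97/4 = 97/4

97/4


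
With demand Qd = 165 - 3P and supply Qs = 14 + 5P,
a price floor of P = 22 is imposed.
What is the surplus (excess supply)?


At P = 22:
Qd = 165 - 3*22 = 99
Qs = 14 + 5*22 = 124
Surplus = Qs - Qd = 124 - 99 = 25

25


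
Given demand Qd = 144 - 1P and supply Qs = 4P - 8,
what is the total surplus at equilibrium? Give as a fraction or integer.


Find equilibrium: 144 - 1P = 4P - 8
144 + 8 = 5P
P* = 152/5 = 152/5
Q* = 4*152/5 - 8 = 568/5
Inverse demand: P = 144 - Q/1, so P_max = 144
Inverse supply: P = 2 + Q/4, so P_min = 2
CS = (1/2) * 568/5 * (144 - 152/5) = 161312/25
PS = (1/2) * 568/5 * (152/5 - 2) = 40328/25
TS = CS + PS = 161312/25 + 40328/25 = 40328/5

40328/5


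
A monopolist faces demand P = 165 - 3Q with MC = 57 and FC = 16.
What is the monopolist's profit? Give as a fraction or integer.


MR = MC: 165 - 6Q = 57
Q* = 18
P* = 165 - 3*18 = 111
Profit = (P* - MC)*Q* - FC
= (111 - 57)*18 - 16
= 54*18 - 16
= 972 - 16 = 956

956


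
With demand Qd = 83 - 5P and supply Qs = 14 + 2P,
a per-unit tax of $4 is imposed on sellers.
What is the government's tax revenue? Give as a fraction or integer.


With tax on sellers, new supply: Qs' = 14 + 2(P - 4)
= 6 + 2P
New equilibrium quantity:
Q_new = 28
Tax revenue = tax * Q_new = 4 * 28 = 112

112


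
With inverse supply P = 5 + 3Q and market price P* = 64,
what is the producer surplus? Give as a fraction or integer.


Minimum supply price (at Q=0): P_min = 5
Quantity supplied at P* = 64:
Q* = (64 - 5)/3 = 59/3
PS = (1/2) * Q* * (P* - P_min)
PS = (1/2) * 59/3 * (64 - 5)
PS = (1/2) * 59/3 * 59 = 3481/6

3481/6


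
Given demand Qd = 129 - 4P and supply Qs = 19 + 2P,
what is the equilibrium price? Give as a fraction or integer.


At equilibrium, Qd = Qs.
129 - 4P = 19 + 2P
129 - 19 = 4P + 2P
110 = 6P
P* = 110/6 = 55/3

55/3


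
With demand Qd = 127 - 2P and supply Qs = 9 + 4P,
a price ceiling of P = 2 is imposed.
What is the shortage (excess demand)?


At P = 2:
Qd = 127 - 2*2 = 123
Qs = 9 + 4*2 = 17
Shortage = Qd - Qs = 123 - 17 = 106

106


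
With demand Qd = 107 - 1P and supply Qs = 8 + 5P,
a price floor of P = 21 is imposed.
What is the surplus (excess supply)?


At P = 21:
Qd = 107 - 1*21 = 86
Qs = 8 + 5*21 = 113
Surplus = Qs - Qd = 113 - 86 = 27

27


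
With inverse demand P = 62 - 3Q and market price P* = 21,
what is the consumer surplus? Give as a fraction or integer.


Maximum willingness to pay (at Q=0): P_max = 62
Quantity demanded at P* = 21:
Q* = (62 - 21)/3 = 41/3
CS = (1/2) * Q* * (P_max - P*)
CS = (1/2) * 41/3 * (62 - 21)
CS = (1/2) * 41/3 * 41 = 1681/6

1681/6


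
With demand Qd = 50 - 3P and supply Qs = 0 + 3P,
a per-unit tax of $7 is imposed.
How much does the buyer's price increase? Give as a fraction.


With a per-unit tax, the buyer's price increase depends on relative slopes.
Supply slope: d = 3, Demand slope: b = 3
Buyer's price increase = d * tax / (b + d)
= 3 * 7 / (3 + 3)
= 21 / 6 = 7/2

7/2


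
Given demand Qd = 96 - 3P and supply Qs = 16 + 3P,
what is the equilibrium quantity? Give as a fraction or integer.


First find equilibrium price:
96 - 3P = 16 + 3P
P* = 80/6 = 40/3
Then substitute into demand:
Q* = 96 - 3 * 40/3 = 56

56


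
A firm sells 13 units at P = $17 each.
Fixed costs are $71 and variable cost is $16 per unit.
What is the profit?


Total Revenue = P * Q = 17 * 13 = $221
Total Cost = FC + VC*Q = 71 + 16*13 = $279
Profit = TR - TC = 221 - 279 = $-58

$-58


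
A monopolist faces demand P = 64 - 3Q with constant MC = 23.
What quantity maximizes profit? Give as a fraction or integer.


TR = P*Q = (64 - 3Q)Q = 64Q - 3Q^2
MR = dTR/dQ = 64 - 6Q
Set MR = MC:
64 - 6Q = 23
41 = 6Q
Q* = 41/6 = 41/6

41/6


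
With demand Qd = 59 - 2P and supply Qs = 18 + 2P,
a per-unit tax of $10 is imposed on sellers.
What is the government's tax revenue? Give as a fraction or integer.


With tax on sellers, new supply: Qs' = 18 + 2(P - 10)
= 2P - 2
New equilibrium quantity:
Q_new = 57/2
Tax revenue = tax * Q_new = 10 * 57/2 = 285

285


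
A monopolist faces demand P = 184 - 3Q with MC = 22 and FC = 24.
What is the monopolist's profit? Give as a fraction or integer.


MR = MC: 184 - 6Q = 22
Q* = 27
P* = 184 - 3*27 = 103
Profit = (P* - MC)*Q* - FC
= (103 - 22)*27 - 24
= 81*27 - 24
= 2187 - 24 = 2163

2163


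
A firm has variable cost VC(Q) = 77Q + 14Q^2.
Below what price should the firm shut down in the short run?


AVC(Q) = VC(Q)/Q = 77 + 14Q
AVC is increasing in Q, so minimum AVC is at Q -> 0+.
Min AVC = 77
The firm should shut down if P < 77.

77


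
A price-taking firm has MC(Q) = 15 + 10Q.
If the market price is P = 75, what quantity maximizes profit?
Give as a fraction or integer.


In perfect competition, profit is maximized where P = MC.
75 = 15 + 10Q
60 = 10Q
Q* = 60/10 = 6

6


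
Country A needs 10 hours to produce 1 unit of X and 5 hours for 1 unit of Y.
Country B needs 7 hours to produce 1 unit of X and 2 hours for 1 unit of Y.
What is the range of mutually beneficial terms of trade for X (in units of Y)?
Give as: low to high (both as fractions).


Opportunity cost of X for Country A = hours_X / hours_Y = 10/5 = 2 units of Y
Opportunity cost of X for Country B = hours_X / hours_Y = 7/2 = 7/2 units of Y
Terms of trade must be between the two opportunity costs.
Range: 2 to 7/2

2 to 7/2


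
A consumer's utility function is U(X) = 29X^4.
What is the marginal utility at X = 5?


MU = dU/dX = 29*4*X^(4-1)
MU = 116*X^3
At X = 5:
MU = 116 * 5^3
MU = 116 * 125 = 14500

14500


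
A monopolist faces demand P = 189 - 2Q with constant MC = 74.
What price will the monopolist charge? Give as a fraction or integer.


MR = 189 - 4Q
Set MR = MC: 189 - 4Q = 74
Q* = 115/4
Substitute into demand:
P* = 189 - 2*115/4 = 263/2

263/2


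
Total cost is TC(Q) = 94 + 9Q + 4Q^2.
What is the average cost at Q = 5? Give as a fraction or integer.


TC(5) = 94 + 9*5 + 4*5^2
TC(5) = 94 + 45 + 100 = 239
AC = TC/Q = 239/5 = 239/5

239/5


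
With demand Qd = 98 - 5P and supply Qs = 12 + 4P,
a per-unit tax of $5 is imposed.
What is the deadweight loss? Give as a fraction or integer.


Pre-tax equilibrium quantity: Q* = 452/9
Post-tax equilibrium quantity: Q_tax = 352/9
Reduction in quantity: Q* - Q_tax = 100/9
DWL = (1/2) * tax * (Q* - Q_tax)
DWL = (1/2) * 5 * 100/9 = 250/9

250/9


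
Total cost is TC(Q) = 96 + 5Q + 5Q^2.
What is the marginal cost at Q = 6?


MC = dTC/dQ = 5 + 2*5*Q
At Q = 6:
MC = 5 + 10*6
MC = 5 + 60 = 65

65


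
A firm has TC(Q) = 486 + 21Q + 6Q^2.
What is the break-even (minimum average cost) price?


AC(Q) = 486/Q + 21 + 6Q
To minimize: dAC/dQ = -486/Q^2 + 6 = 0
Q^2 = 486/6 = 81
Q* = 9
Min AC = 486/9 + 21 + 6*9
Min AC = 54 + 21 + 54 = 129

129


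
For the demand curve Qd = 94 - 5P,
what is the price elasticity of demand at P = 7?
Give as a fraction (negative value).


dQ/dP = -5
At P = 7: Q = 94 - 5*7 = 59
E = (dQ/dP)(P/Q) = (-5)(7/59) = -35/59

-35/59


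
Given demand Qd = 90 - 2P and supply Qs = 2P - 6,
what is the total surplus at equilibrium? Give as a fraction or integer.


Find equilibrium: 90 - 2P = 2P - 6
90 + 6 = 4P
P* = 96/4 = 24
Q* = 2*24 - 6 = 42
Inverse demand: P = 45 - Q/2, so P_max = 45
Inverse supply: P = 3 + Q/2, so P_min = 3
CS = (1/2) * 42 * (45 - 24) = 441
PS = (1/2) * 42 * (24 - 3) = 441
TS = CS + PS = 441 + 441 = 882

882


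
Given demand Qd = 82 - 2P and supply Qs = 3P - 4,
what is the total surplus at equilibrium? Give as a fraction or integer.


Find equilibrium: 82 - 2P = 3P - 4
82 + 4 = 5P
P* = 86/5 = 86/5
Q* = 3*86/5 - 4 = 238/5
Inverse demand: P = 41 - Q/2, so P_max = 41
Inverse supply: P = 4/3 + Q/3, so P_min = 4/3
CS = (1/2) * 238/5 * (41 - 86/5) = 14161/25
PS = (1/2) * 238/5 * (86/5 - 4/3) = 28322/75
TS = CS + PS = 14161/25 + 28322/75 = 14161/15

14161/15


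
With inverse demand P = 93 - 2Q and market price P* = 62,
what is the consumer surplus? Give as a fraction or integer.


Maximum willingness to pay (at Q=0): P_max = 93
Quantity demanded at P* = 62:
Q* = (93 - 62)/2 = 31/2
CS = (1/2) * Q* * (P_max - P*)
CS = (1/2) * 31/2 * (93 - 62)
CS = (1/2) * 31/2 * 31 = 961/4

961/4


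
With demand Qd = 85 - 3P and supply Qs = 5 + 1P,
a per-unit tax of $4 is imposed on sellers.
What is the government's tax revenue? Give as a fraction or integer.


With tax on sellers, new supply: Qs' = 5 + 1(P - 4)
= 1 + 1P
New equilibrium quantity:
Q_new = 22
Tax revenue = tax * Q_new = 4 * 22 = 88

88


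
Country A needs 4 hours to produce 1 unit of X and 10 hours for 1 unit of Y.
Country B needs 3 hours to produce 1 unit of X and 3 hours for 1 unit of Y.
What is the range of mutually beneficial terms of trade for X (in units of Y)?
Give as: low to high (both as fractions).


Opportunity cost of X for Country A = hours_X / hours_Y = 4/10 = 2/5 units of Y
Opportunity cost of X for Country B = hours_X / hours_Y = 3/3 = 1 units of Y
Terms of trade must be between the two opportunity costs.
Range: 2/5 to 1

2/5 to 1


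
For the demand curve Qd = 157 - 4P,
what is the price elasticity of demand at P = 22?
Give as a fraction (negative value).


dQ/dP = -4
At P = 22: Q = 157 - 4*22 = 69
E = (dQ/dP)(P/Q) = (-4)(22/69) = -88/69

-88/69


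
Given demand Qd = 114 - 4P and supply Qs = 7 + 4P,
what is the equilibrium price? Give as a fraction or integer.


At equilibrium, Qd = Qs.
114 - 4P = 7 + 4P
114 - 7 = 4P + 4P
107 = 8P
P* = 107/8 = 107/8

107/8


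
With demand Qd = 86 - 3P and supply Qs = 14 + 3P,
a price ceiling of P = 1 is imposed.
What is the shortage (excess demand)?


At P = 1:
Qd = 86 - 3*1 = 83
Qs = 14 + 3*1 = 17
Shortage = Qd - Qs = 83 - 17 = 66

66


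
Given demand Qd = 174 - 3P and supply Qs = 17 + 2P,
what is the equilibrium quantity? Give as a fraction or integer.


First find equilibrium price:
174 - 3P = 17 + 2P
P* = 157/5 = 157/5
Then substitute into demand:
Q* = 174 - 3 * 157/5 = 399/5

399/5


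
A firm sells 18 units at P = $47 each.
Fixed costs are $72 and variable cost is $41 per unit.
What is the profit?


Total Revenue = P * Q = 47 * 18 = $846
Total Cost = FC + VC*Q = 72 + 41*18 = $810
Profit = TR - TC = 846 - 810 = $36

$36


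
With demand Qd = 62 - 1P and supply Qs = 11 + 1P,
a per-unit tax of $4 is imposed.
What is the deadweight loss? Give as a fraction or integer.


Pre-tax equilibrium quantity: Q* = 73/2
Post-tax equilibrium quantity: Q_tax = 69/2
Reduction in quantity: Q* - Q_tax = 2
DWL = (1/2) * tax * (Q* - Q_tax)
DWL = (1/2) * 4 * 2 = 4

4


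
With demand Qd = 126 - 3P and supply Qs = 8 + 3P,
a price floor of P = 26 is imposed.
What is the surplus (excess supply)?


At P = 26:
Qd = 126 - 3*26 = 48
Qs = 8 + 3*26 = 86
Surplus = Qs - Qd = 86 - 48 = 38

38


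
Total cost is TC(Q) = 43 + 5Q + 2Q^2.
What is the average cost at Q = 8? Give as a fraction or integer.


TC(8) = 43 + 5*8 + 2*8^2
TC(8) = 43 + 40 + 128 = 211
AC = TC/Q = 211/8 = 211/8

211/8


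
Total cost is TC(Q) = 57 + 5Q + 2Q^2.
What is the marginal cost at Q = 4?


MC = dTC/dQ = 5 + 2*2*Q
At Q = 4:
MC = 5 + 4*4
MC = 5 + 16 = 21

21


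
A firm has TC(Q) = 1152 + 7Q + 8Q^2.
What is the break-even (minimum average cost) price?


AC(Q) = 1152/Q + 7 + 8Q
To minimize: dAC/dQ = -1152/Q^2 + 8 = 0
Q^2 = 1152/8 = 144
Q* = 12
Min AC = 1152/12 + 7 + 8*12
Min AC = 96 + 7 + 96 = 199

199


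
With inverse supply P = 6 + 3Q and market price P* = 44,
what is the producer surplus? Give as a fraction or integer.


Minimum supply price (at Q=0): P_min = 6
Quantity supplied at P* = 44:
Q* = (44 - 6)/3 = 38/3
PS = (1/2) * Q* * (P* - P_min)
PS = (1/2) * 38/3 * (44 - 6)
PS = (1/2) * 38/3 * 38 = 722/3

722/3


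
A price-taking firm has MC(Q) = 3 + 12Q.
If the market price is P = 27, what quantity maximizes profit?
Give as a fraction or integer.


In perfect competition, profit is maximized where P = MC.
27 = 3 + 12Q
24 = 12Q
Q* = 24/12 = 2

2


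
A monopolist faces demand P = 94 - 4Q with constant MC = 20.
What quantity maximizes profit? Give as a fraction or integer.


TR = P*Q = (94 - 4Q)Q = 94Q - 4Q^2
MR = dTR/dQ = 94 - 8Q
Set MR = MC:
94 - 8Q = 20
74 = 8Q
Q* = 74/8 = 37/4

37/4


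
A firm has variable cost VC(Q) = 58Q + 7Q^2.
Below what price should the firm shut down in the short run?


AVC(Q) = VC(Q)/Q = 58 + 7Q
AVC is increasing in Q, so minimum AVC is at Q -> 0+.
Min AVC = 58
The firm should shut down if P < 58.

58


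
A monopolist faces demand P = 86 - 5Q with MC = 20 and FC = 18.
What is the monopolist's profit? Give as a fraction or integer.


MR = MC: 86 - 10Q = 20
Q* = 33/5
P* = 86 - 5*33/5 = 53
Profit = (P* - MC)*Q* - FC
= (53 - 20)*33/5 - 18
= 33*33/5 - 18
= 1089/5 - 18 = 999/5

999/5


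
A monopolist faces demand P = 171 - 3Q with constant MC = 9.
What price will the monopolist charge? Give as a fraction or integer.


MR = 171 - 6Q
Set MR = MC: 171 - 6Q = 9
Q* = 27
Substitute into demand:
P* = 171 - 3*27 = 90

90


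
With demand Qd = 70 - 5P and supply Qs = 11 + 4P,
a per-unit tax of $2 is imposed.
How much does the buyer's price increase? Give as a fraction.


With a per-unit tax, the buyer's price increase depends on relative slopes.
Supply slope: d = 4, Demand slope: b = 5
Buyer's price increase = d * tax / (b + d)
= 4 * 2 / (5 + 4)
= 8 / 9 = 8/9

8/9


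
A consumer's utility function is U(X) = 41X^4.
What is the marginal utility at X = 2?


MU = dU/dX = 41*4*X^(4-1)
MU = 164*X^3
At X = 2:
MU = 164 * 2^3
MU = 164 * 8 = 1312

1312


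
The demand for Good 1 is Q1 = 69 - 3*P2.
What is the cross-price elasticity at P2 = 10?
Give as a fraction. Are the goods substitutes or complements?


dQ1/dP2 = -3
At P2 = 10: Q1 = 69 - 3*10 = 39
Exy = (dQ1/dP2)(P2/Q1) = -3 * 10 / 39 = -10/13
Since Exy < 0, the goods are complements.

-10/13 (complements)


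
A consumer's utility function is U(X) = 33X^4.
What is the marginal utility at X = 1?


MU = dU/dX = 33*4*X^(4-1)
MU = 132*X^3
At X = 1:
MU = 132 * 1^3
MU = 132 * 1 = 132

132


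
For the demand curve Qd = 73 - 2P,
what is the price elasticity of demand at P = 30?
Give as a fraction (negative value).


dQ/dP = -2
At P = 30: Q = 73 - 2*30 = 13
E = (dQ/dP)(P/Q) = (-2)(30/13) = -60/13

-60/13


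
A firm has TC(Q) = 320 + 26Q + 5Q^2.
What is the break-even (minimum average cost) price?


AC(Q) = 320/Q + 26 + 5Q
To minimize: dAC/dQ = -320/Q^2 + 5 = 0
Q^2 = 320/5 = 64
Q* = 8
Min AC = 320/8 + 26 + 5*8
Min AC = 40 + 26 + 40 = 106

106


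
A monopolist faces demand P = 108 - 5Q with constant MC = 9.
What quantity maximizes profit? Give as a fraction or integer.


TR = P*Q = (108 - 5Q)Q = 108Q - 5Q^2
MR = dTR/dQ = 108 - 10Q
Set MR = MC:
108 - 10Q = 9
99 = 10Q
Q* = 99/10 = 99/10

99/10


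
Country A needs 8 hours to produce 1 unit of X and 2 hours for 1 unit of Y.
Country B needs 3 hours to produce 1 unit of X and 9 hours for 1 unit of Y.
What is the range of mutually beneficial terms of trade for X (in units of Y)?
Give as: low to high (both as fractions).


Opportunity cost of X for Country A = hours_X / hours_Y = 8/2 = 4 units of Y
Opportunity cost of X for Country B = hours_X / hours_Y = 3/9 = 1/3 units of Y
Terms of trade must be between the two opportunity costs.
Range: 1/3 to 4

1/3 to 4


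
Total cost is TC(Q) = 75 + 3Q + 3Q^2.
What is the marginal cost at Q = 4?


MC = dTC/dQ = 3 + 2*3*Q
At Q = 4:
MC = 3 + 6*4
MC = 3 + 24 = 27

27
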